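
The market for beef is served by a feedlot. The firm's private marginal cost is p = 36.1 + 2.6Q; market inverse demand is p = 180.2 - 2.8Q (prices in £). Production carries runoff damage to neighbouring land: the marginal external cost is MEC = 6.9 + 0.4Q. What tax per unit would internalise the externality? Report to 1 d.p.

tax = £16.4 per unit

Social marginal cost = private MC + MEC = 43.0 + 3.0Q.
Set SMC = demand: 43.0 + 3.0Q = 180.2 - 2.8Q → Q* = 23.6552.
The Pigouvian tax equals MEC at Q*: 6.9 + 0.4×23.6552 = 16.3621.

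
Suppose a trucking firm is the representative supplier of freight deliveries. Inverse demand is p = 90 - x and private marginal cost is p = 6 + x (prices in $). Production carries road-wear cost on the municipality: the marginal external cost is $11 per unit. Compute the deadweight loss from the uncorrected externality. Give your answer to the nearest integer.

Market equilibrium (private): 6 + x = 90 - x → x_m = 42.0000.
Social marginal cost = private MC + MEC = 17 + x.
Set SMC = demand: 17 + x = 90 - x → x* = 36.5000.
Between x* and x_m the wedge SMC − demand runs linearly from 0 to MEC(x_m), so the loss is a triangle.
DWL = ½ × 5.5000 × 11.0000 = 30.2500.

DWL = $30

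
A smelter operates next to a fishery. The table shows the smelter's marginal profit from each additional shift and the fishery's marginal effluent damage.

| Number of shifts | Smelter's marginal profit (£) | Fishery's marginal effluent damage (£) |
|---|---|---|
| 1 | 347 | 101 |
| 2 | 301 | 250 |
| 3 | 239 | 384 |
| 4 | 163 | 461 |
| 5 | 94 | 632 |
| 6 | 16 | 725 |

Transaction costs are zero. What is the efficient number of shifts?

Bargaining reaches the level where marginal profit last exceeds marginal effluent damage.
That holds through level 2 (301 ≥ 250) but not at 3 (239 < 384).

2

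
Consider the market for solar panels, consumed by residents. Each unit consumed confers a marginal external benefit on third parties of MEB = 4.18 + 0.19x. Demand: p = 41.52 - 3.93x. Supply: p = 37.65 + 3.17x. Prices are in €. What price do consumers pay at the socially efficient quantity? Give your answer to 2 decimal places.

P = €36.94

Social marginal benefit = demand + MEB = 45.70 - 3.74x.
Set SMB = MC: 45.70 - 3.74x = 37.65 + 3.17x → x* = 1.1650.
Consumer price on the demand curve at x*: 41.52 − 3.93×1.1650 = 36.9416.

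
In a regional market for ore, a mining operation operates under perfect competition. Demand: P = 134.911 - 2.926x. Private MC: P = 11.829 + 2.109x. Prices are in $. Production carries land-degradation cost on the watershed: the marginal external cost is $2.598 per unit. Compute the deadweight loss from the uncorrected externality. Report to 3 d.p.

Market equilibrium (private): 11.829 + 2.109x = 134.911 - 2.926x → x_m = 24.4453.
Social marginal cost = private MC + MEC = 14.427 + 2.109x.
Set SMC = demand: 14.427 + 2.109x = 134.911 - 2.926x → x* = 23.9293.
The loss is the area between SMC and demand from x* to x_m; with linear curves that's a triangle of height MEC(x_m).
DWL = ½ × 0.5160 × 2.5980 = 0.6703.

DWL = $0.670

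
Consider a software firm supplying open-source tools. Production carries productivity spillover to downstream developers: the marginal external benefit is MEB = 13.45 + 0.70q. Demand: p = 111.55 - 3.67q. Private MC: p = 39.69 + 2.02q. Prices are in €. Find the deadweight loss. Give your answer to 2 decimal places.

Market equilibrium (private): 39.69 + 2.02q = 111.55 - 3.67q → q_m = 12.6292.
Social marginal cost = private MC − MEB = 26.24 + 1.32q.
Set SMC = demand: 26.24 + 1.32q = 111.55 - 3.67q → q* = 17.0962.
Height of the DWL triangle at q_m is demand(q_m) − SMC(q_m) = MEB(q_m) = 22.2904.
DWL = ½ × 4.4670 × 22.2904 = 49.7856.

DWL = €49.79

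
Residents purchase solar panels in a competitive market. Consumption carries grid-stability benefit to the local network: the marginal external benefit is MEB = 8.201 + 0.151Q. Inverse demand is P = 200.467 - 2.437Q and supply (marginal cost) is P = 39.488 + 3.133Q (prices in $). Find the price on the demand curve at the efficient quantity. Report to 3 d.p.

P = $124.384

Social marginal benefit = demand + MEB = 208.668 - 2.286Q.
Set SMB = MC: 208.668 - 2.286Q = 39.488 + 3.133Q → Q* = 31.2198.
Consumer price on the demand curve at Q*: 200.467 − 2.437×31.2198 = 124.3843.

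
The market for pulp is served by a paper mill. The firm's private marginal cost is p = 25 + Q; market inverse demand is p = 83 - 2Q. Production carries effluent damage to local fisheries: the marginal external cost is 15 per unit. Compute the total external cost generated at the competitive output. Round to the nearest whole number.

290

Market equilibrium (private): 25 + Q = 83 - 2Q → Q_m = 19.3333.
Total external cost = MEC × Q_m = 15 × 19.3333 = 289.9995.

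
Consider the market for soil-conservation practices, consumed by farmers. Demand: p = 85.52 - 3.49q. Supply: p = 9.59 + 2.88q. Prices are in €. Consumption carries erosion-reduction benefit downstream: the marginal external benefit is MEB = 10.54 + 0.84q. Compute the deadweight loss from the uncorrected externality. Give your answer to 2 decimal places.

Market equilibrium (private): 9.59 + 2.88q = 85.52 - 3.49q → q_m = 11.9199.
Social marginal benefit = demand + MEB = 96.06 - 2.65q.
Set SMB = MC: 96.06 - 2.65q = 9.59 + 2.88q → q* = 15.6365.
Height of the DWL triangle at q_m is SMB(q_m) − MC(q_m) = MEB(q_m) = 20.5527.
DWL = ½ × 3.7166 × 20.5527 = 38.1931.

DWL = €38.19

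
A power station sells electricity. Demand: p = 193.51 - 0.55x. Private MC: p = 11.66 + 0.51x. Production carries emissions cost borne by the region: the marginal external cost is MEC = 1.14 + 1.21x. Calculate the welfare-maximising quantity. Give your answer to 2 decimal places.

Social marginal cost = private MC + MEC = 12.80 + 1.72x.
Set SMC = demand: 12.80 + 1.72x = 193.51 - 0.55x → x* = 79.6079.

x* = 79.61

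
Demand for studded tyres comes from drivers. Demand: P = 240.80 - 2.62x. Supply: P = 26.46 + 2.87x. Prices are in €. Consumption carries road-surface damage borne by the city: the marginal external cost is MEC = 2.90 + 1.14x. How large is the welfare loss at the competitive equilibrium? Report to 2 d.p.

DWL = €169.49

Market equilibrium (private): 26.46 + 2.87x = 240.80 - 2.62x → x_m = 39.0419.
Social marginal benefit = demand − MEC = 237.90 - 3.76x.
Set SMB = MC: 237.90 - 3.76x = 26.46 + 2.87x → x* = 31.8914.
The loss is the area between SMB and MC from x* to x_m; with linear curves that's a triangle of height MEC(x_m).
DWL = ½ × 7.1505 × 47.4078 = 169.4947.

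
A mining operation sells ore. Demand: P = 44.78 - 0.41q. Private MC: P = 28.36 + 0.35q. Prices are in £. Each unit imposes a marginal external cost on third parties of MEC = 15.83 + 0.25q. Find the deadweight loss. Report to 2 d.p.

Market equilibrium (private): 28.36 + 0.35q = 44.78 - 0.41q → q_m = 21.6053.
Social marginal cost = private MC + MEC = 44.19 + 0.60q.
Set SMC = demand: 44.19 + 0.60q = 44.78 - 0.41q → q* = 0.5842.
Between q* and q_m the wedge SMC − demand runs linearly from 0 to MEC(q_m), so the loss is a triangle.
DWL = ½ × 21.0211 × 21.2313 = 223.1526.

DWL = £223.15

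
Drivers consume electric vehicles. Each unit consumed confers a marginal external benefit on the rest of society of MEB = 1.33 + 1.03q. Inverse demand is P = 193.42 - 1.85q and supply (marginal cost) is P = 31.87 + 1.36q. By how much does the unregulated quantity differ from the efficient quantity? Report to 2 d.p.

24.39 units

Market equilibrium (private): 31.87 + 1.36q = 193.42 - 1.85q → q_m = 50.3271.
Social marginal benefit = demand + MEB = 194.75 - 0.82q.
Set SMB = MC: 194.75 - 0.82q = 31.87 + 1.36q → q* = 74.7156.
Gap = |50.3271 − 74.7156| = 24.3885.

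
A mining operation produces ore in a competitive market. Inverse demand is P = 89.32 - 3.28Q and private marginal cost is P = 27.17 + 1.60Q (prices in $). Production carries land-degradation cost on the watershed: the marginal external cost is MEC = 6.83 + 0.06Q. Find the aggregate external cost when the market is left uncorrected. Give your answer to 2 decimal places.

$91.85

Market equilibrium (private): 27.17 + 1.60Q = 89.32 - 3.28Q → Q_m = 12.7357.
Total external cost = ∫₀^{Q_m} (6.83 + 0.06Q) dQ = 6.83×12.7357 + ½×0.06×12.7357² = 91.8508.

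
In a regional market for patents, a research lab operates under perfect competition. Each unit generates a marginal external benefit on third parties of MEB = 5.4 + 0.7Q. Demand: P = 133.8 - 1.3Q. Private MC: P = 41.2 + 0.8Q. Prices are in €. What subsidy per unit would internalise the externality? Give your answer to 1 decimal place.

Social marginal cost = private MC − MEB = 35.8 + 0.1Q.
Set SMC = demand: 35.8 + 0.1Q = 133.8 - 1.3Q → Q* = 70.0000.
The Pigouvian subsidy equals MEB at Q*: 5.4 + 0.7×70.0000 = 54.4000.

subsidy = €54.4 per unit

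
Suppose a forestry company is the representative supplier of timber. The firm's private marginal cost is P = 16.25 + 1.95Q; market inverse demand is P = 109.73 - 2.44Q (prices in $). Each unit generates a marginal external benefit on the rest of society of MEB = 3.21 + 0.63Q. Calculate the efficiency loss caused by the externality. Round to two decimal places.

Market equilibrium (private): 16.25 + 1.95Q = 109.73 - 2.44Q → Q_m = 21.2938.
Social marginal cost = private MC − MEB = 13.04 + 1.32Q.
Set SMC = demand: 13.04 + 1.32Q = 109.73 - 2.44Q → Q* = 25.7154.
The loss is the area between SMC and demand from Q* to Q_m; with linear curves that's a triangle of height MEB(Q_m).
DWL = ½ × 4.4216 × 16.6251 = 36.7548.

DWL = $36.75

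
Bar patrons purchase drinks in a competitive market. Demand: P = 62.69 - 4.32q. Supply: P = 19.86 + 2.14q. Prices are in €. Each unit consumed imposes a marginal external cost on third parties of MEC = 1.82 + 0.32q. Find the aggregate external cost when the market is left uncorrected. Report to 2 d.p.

Market equilibrium (private): 19.86 + 2.14q = 62.69 - 4.32q → q_m = 6.6300.
Total external cost = ∫₀^{q_m} (1.82 + 0.32q) dq = 1.82×6.6300 + ½×0.32×6.6300² = 19.0997.

€19.10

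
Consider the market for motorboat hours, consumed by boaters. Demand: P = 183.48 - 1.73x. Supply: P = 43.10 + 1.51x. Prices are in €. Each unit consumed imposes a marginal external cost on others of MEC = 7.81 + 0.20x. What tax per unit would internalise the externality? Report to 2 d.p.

tax = €15.52 per unit

Social marginal benefit = demand − MEC = 175.67 - 1.93x.
Set SMB = MC: 175.67 - 1.93x = 43.10 + 1.51x → x* = 38.5378.
The Pigouvian tax equals MEC at x*: 7.81 + 0.20×38.5378 = 15.5176.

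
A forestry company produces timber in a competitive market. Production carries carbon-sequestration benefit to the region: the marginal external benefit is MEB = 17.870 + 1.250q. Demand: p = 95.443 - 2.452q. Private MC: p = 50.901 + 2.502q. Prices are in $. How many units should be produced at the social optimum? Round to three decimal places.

Social marginal cost = private MC − MEB = 33.031 + 1.252q.
Set SMC = demand: 33.031 + 1.252q = 95.443 - 2.452q → q* = 16.8499.

q* = 16.850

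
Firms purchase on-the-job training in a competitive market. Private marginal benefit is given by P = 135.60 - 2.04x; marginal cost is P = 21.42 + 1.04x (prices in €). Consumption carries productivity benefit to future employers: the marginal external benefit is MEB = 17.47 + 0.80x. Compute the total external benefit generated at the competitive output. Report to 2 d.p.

Market equilibrium (private): 21.42 + 1.04x = 135.60 - 2.04x → x_m = 37.0714.
Total external benefit = ∫₀^{x_m} (17.47 + 0.80x) dx = 17.47×37.0714 + ½×0.80×37.0714² = 1197.3528.

€1197.35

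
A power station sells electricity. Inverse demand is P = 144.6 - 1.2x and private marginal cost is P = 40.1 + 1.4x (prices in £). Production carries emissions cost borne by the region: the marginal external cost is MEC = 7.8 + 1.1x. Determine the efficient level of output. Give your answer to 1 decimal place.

Social marginal cost = private MC + MEC = 47.9 + 2.5x.
Set SMC = demand: 47.9 + 2.5x = 144.6 - 1.2x → x* = 26.1351.

x* = 26.1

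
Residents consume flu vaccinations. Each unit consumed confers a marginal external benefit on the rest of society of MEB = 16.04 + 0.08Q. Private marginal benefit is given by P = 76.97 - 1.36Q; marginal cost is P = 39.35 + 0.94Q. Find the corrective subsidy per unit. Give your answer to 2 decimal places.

subsidy = 17.97 per unit

Social marginal benefit = demand + MEB = 93.01 - 1.28Q.
Set SMB = MC: 93.01 - 1.28Q = 39.35 + 0.94Q → Q* = 24.1712.
The Pigouvian subsidy equals MEB at Q*: 16.04 + 0.08×24.1712 = 17.9737.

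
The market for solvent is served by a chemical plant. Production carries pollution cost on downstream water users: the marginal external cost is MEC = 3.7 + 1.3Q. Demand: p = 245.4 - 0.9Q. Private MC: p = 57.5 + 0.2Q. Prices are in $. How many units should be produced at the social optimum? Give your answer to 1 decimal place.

Social marginal cost = private MC + MEC = 61.2 + 1.5Q.
Set SMC = demand: 61.2 + 1.5Q = 245.4 - 0.9Q → Q* = 76.7500.

Q* = 76.8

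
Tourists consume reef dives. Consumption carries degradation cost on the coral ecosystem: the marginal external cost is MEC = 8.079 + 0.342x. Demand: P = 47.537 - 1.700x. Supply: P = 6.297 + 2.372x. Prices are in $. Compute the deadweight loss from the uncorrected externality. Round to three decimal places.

Market equilibrium (private): 6.297 + 2.372x = 47.537 - 1.700x → x_m = 10.1277.
Social marginal benefit = demand − MEC = 39.458 - 2.042x.
Set SMB = MC: 39.458 - 2.042x = 6.297 + 2.372x → x* = 7.5127.
The welfare-loss triangle has base |x_m − x*| and height MEC(x_m) (the vertical gap between SMB and MC is zero at x* and MEC at x_m).
DWL = ½ × 2.6150 × 11.5427 = 15.0921.

DWL = $15.092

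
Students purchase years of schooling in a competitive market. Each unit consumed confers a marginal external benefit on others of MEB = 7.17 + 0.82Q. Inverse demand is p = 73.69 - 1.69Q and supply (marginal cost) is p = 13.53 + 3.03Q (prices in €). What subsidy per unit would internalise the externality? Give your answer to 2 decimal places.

subsidy = €21.33 per unit

Social marginal benefit = demand + MEB = 80.86 - 0.87Q.
Set SMB = MC: 80.86 - 0.87Q = 13.53 + 3.03Q → Q* = 17.2641.
The Pigouvian subsidy equals MEB at Q*: 7.17 + 0.82×17.2641 = 21.3266.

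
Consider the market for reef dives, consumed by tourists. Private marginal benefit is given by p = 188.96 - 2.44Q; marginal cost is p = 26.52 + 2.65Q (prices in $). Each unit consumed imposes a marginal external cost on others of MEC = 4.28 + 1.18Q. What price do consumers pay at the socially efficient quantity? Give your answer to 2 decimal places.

Social marginal benefit = demand − MEC = 184.68 - 3.62Q.
Set SMB = MC: 184.68 - 3.62Q = 26.52 + 2.65Q → Q* = 25.2249.
Consumer price on the demand curve at Q*: 188.96 − 2.44×25.2249 = 127.4112.

P = $127.41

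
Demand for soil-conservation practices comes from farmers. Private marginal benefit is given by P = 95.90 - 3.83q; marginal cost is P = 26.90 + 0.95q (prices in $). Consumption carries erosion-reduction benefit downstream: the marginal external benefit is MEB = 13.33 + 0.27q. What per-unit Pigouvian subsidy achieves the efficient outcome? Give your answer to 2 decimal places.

subsidy = $18.26 per unit

Social marginal benefit = demand + MEB = 109.23 - 3.56q.
Set SMB = MC: 109.23 - 3.56q = 26.90 + 0.95q → q* = 18.2550.
The Pigouvian subsidy equals MEB at q*: 13.33 + 0.27×18.2550 = 18.2589.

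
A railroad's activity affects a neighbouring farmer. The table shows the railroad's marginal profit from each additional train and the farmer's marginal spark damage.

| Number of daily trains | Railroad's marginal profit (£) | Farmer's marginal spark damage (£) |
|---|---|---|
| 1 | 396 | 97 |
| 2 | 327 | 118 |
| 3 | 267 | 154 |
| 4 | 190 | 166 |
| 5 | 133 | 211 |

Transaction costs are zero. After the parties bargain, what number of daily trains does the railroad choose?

4

Bargaining reaches the level where marginal profit last exceeds marginal spark damage.
That holds through level 4 (190 ≥ 166) but not at 5 (133 < 211).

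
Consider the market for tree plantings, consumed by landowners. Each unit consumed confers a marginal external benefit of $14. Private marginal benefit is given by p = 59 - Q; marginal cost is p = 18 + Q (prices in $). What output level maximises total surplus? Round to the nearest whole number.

Q* = 28

Social marginal benefit = demand + MEB = 73 - Q.
Set SMB = MC: 73 - Q = 18 + Q → Q* = 27.5000.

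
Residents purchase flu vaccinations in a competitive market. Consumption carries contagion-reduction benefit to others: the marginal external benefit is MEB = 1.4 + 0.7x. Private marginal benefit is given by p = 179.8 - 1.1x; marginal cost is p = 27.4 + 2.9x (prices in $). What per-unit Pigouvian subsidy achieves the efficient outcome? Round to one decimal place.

subsidy = $34.0 per unit

Social marginal benefit = demand + MEB = 181.2 - 0.4x.
Set SMB = MC: 181.2 - 0.4x = 27.4 + 2.9x → x* = 46.6061.
The Pigouvian subsidy equals MEB at x*: 1.4 + 0.7×46.6061 = 34.0243.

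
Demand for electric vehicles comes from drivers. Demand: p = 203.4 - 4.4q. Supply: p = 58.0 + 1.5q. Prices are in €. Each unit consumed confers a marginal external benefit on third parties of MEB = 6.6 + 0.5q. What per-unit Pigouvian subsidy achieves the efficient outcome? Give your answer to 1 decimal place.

Social marginal benefit = demand + MEB = 210.0 - 3.9q.
Set SMB = MC: 210.0 - 3.9q = 58.0 + 1.5q → q* = 28.1481.
The Pigouvian subsidy equals MEB at q*: 6.6 + 0.5×28.1481 = 20.6741.

subsidy = €20.7 per unit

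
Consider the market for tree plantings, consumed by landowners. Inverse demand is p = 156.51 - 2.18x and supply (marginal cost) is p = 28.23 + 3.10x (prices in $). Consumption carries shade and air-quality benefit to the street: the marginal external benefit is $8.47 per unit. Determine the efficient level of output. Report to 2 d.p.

x* = 25.90

Social marginal benefit = demand + MEB = 164.98 - 2.18x.
Set SMB = MC: 164.98 - 2.18x = 28.23 + 3.10x → x* = 25.8996.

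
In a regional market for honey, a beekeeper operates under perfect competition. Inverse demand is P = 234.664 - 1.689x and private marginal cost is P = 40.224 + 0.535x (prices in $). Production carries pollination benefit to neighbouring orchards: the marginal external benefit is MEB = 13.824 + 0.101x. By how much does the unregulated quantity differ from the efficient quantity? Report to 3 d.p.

Market equilibrium (private): 40.224 + 0.535x = 234.664 - 1.689x → x_m = 87.4281.
Social marginal cost = private MC − MEB = 26.400 + 0.434x.
Set SMC = demand: 26.400 + 0.434x = 234.664 - 1.689x → x* = 98.0989.
Gap = |87.4281 − 98.0989| = 10.6708.

10.671 units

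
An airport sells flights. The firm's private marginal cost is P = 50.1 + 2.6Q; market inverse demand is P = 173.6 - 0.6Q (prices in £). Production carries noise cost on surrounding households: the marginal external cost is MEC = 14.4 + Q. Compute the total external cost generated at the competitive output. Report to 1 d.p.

Market equilibrium (private): 50.1 + 2.6Q = 173.6 - 0.6Q → Q_m = 38.5938.
Total external cost = ∫₀^{Q_m} (14.4 + 1.0Q) dQ = 14.4×38.5938 + ½×1.0×38.5938² = 1300.4914.

£1300.5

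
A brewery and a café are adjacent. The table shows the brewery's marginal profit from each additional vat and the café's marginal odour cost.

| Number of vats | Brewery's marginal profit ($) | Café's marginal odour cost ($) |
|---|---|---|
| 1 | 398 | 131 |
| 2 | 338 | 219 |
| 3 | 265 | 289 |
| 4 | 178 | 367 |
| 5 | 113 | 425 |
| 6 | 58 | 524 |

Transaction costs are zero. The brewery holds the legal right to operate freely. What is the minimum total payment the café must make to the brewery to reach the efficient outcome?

$614

Left alone the brewery would choose level 6 (marginal profit stays positive).
Efficient level: k* = 2 (marginal profit ≥ marginal odour cost through 2).
The café must at least cover the brewery's forgone profit from cutting 6→2: 265 + 178 + 113 + 58 = 614.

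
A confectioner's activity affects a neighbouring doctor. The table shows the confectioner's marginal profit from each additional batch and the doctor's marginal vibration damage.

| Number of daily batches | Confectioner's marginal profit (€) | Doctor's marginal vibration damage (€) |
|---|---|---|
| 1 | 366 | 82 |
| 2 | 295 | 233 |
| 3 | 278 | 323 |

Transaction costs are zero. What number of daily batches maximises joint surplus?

2

Bargaining reaches the level where marginal profit last exceeds marginal vibration damage.
That holds through level 2 (295 ≥ 233) but not at 3 (278 < 323).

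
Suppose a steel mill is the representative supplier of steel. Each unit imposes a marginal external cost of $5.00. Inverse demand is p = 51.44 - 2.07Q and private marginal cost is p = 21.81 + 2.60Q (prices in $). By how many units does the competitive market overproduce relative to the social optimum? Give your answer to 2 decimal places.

1.07 units

Market equilibrium (private): 21.81 + 2.60Q = 51.44 - 2.07Q → Q_m = 6.3448.
Social marginal cost = private MC + MEC = 26.81 + 2.60Q.
Set SMC = demand: 26.81 + 2.60Q = 51.44 - 2.07Q → Q* = 5.2741.
Gap = |6.3448 − 5.2741| = 1.0707.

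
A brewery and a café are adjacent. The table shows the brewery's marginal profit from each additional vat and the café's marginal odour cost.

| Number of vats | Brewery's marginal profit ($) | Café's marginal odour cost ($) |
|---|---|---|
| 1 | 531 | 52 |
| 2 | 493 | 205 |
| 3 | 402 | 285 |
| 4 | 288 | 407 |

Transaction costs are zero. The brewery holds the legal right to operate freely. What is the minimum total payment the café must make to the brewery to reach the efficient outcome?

$288

Left alone the brewery would choose level 4 (marginal profit stays positive).
Efficient level: k* = 3 (marginal profit ≥ marginal odour cost through 3).
The café must at least cover the brewery's forgone profit from cutting 4→3: 288 = 288.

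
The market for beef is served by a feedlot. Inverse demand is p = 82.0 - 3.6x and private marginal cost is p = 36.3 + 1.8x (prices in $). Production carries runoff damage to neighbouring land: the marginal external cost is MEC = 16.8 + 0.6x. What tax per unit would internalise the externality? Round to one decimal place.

Social marginal cost = private MC + MEC = 53.1 + 2.4x.
Set SMC = demand: 53.1 + 2.4x = 82.0 - 3.6x → x* = 4.8167.
The Pigouvian tax equals MEC at x*: 16.8 + 0.6×4.8167 = 19.6900.

tax = $19.7 per unit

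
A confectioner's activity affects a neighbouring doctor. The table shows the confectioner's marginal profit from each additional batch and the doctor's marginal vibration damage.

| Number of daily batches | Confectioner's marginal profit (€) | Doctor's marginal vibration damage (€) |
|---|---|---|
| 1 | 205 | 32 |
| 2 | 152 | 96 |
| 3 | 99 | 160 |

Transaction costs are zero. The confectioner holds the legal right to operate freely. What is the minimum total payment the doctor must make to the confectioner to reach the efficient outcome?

€99

Left alone the confectioner would choose level 3 (marginal profit stays positive).
Efficient level: k* = 2 (marginal profit ≥ marginal vibration damage through 2).
The doctor must at least cover the confectioner's forgone profit from cutting 3→2: 99 = 99.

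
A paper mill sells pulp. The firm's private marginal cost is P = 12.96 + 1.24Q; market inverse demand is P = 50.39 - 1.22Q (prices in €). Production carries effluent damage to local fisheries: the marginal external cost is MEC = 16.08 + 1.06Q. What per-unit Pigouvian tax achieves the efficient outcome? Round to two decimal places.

tax = €22.51 per unit

Social marginal cost = private MC + MEC = 29.04 + 2.30Q.
Set SMC = demand: 29.04 + 2.30Q = 50.39 - 1.22Q → Q* = 6.0653.
The Pigouvian tax equals MEC at Q*: 16.08 + 1.06×6.0653 = 22.5092.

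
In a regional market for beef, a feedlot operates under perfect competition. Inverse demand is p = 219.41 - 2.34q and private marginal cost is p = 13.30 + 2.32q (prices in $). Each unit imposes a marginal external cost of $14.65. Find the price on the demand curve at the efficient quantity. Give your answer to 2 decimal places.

P = $123.27

Social marginal cost = private MC + MEC = 27.95 + 2.32q.
Set SMC = demand: 27.95 + 2.32q = 219.41 - 2.34q → q* = 41.0858.
Consumer price on the demand curve at q*: 219.41 − 2.34×41.0858 = 123.2692.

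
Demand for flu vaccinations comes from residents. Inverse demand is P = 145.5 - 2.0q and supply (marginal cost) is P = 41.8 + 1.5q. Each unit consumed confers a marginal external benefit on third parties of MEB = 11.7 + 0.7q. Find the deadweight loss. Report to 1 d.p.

Market equilibrium (private): 41.8 + 1.5q = 145.5 - 2.0q → q_m = 29.6286.
Social marginal benefit = demand + MEB = 157.2 - 1.3q.
Set SMB = MC: 157.2 - 1.3q = 41.8 + 1.5q → q* = 41.2143.
The welfare-loss triangle has base |q_m − q*| and height MEB(q_m) (the vertical gap between SMB and MC is zero at q* and MEB at q_m).
DWL = ½ × 11.5857 × 32.4400 = 187.9201.

DWL = 187.9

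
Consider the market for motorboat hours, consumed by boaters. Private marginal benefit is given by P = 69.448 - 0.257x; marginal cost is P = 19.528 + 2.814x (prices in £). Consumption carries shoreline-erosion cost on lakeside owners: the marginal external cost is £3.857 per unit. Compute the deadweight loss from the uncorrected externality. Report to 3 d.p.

Market equilibrium (private): 19.528 + 2.814x = 69.448 - 0.257x → x_m = 16.2553.
Social marginal benefit = demand − MEC = 65.591 - 0.257x.
Set SMB = MC: 65.591 - 0.257x = 19.528 + 2.814x → x* = 14.9993.
The loss is the area between SMB and MC from x* to x_m; with linear curves that's a triangle of height MEC(x_m).
DWL = ½ × 1.2560 × 3.8570 = 2.4222.

DWL = £2.422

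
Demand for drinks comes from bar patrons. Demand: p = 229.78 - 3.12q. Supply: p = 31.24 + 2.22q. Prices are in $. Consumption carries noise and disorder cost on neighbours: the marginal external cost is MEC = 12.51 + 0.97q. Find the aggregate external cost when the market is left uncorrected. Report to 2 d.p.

Market equilibrium (private): 31.24 + 2.22q = 229.78 - 3.12q → q_m = 37.1798.
Total external cost = ∫₀^{q_m} (12.51 + 0.97q) dq = 12.51×37.1798 + ½×0.97×37.1798² = 1135.5530.

$1135.55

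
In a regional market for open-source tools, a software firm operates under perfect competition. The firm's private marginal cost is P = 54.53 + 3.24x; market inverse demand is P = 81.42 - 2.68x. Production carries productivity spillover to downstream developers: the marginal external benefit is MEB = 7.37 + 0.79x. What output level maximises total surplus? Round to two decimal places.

x* = 6.68

Social marginal cost = private MC − MEB = 47.16 + 2.45x.
Set SMC = demand: 47.16 + 2.45x = 81.42 - 2.68x → x* = 6.6784.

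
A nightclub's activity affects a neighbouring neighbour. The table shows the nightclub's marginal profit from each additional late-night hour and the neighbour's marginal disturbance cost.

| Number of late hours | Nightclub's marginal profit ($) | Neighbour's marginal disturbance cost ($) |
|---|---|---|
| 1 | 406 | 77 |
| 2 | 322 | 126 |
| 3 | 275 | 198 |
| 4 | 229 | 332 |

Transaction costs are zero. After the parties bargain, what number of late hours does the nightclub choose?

3

Bargaining reaches the level where marginal profit last exceeds marginal disturbance cost.
That holds through level 3 (275 ≥ 198) but not at 4 (229 < 332).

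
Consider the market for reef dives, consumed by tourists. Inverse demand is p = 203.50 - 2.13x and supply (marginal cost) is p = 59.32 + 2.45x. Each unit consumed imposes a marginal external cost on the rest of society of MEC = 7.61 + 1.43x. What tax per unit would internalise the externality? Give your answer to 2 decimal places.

Social marginal benefit = demand − MEC = 195.89 - 3.56x.
Set SMB = MC: 195.89 - 3.56x = 59.32 + 2.45x → x* = 22.7238.
The Pigouvian tax equals MEC at x*: 7.61 + 1.43×22.7238 = 40.1050.

tax = 40.11 per unit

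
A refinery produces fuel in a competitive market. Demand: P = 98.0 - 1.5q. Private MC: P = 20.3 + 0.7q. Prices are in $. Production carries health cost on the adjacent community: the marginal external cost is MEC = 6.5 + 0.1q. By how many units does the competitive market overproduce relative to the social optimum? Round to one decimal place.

Market equilibrium (private): 20.3 + 0.7q = 98.0 - 1.5q → q_m = 35.3182.
Social marginal cost = private MC + MEC = 26.8 + 0.8q.
Set SMC = demand: 26.8 + 0.8q = 98.0 - 1.5q → q* = 30.9565.
Gap = |35.3182 − 30.9565| = 4.3617.

4.4 units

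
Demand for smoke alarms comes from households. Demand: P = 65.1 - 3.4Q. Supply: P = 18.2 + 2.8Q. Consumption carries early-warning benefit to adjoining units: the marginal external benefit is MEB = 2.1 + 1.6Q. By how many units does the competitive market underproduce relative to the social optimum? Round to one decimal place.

Market equilibrium (private): 18.2 + 2.8Q = 65.1 - 3.4Q → Q_m = 7.5645.
Social marginal benefit = demand + MEB = 67.2 - 1.8Q.
Set SMB = MC: 67.2 - 1.8Q = 18.2 + 2.8Q → Q* = 10.6522.
Gap = |7.5645 − 10.6522| = 3.0877.

3.1 units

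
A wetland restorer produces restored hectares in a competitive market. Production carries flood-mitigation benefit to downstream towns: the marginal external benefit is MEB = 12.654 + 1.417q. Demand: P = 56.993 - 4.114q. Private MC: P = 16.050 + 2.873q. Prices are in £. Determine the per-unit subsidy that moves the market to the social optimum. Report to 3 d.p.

Social marginal cost = private MC − MEB = 3.396 + 1.456q.
Set SMC = demand: 3.396 + 1.456q = 56.993 - 4.114q → q* = 9.6224.
The Pigouvian subsidy equals MEB at q*: 12.654 + 1.417×9.6224 = 26.2889.

subsidy = £26.289 per unit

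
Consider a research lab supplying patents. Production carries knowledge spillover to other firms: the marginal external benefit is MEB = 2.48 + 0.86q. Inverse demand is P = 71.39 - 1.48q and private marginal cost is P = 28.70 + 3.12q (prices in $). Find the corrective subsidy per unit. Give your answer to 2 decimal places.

Social marginal cost = private MC − MEB = 26.22 + 2.26q.
Set SMC = demand: 26.22 + 2.26q = 71.39 - 1.48q → q* = 12.0775.
The Pigouvian subsidy equals MEB at q*: 2.48 + 0.86×12.0775 = 12.8667.

subsidy = $12.87 per unit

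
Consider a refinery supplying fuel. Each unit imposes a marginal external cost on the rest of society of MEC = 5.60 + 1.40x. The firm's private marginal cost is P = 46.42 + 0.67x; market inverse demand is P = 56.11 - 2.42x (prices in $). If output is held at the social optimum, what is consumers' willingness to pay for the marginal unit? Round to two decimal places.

Social marginal cost = private MC + MEC = 52.02 + 2.07x.
Set SMC = demand: 52.02 + 2.07x = 56.11 - 2.42x → x* = 0.9109.
Consumer price on the demand curve at x*: 56.11 − 2.42×0.9109 = 53.9056.

P = $53.91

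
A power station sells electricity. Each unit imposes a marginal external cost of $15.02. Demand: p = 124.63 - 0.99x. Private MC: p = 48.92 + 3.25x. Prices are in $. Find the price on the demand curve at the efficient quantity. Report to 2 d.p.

P = $110.46

Social marginal cost = private MC + MEC = 63.94 + 3.25x.
Set SMC = demand: 63.94 + 3.25x = 124.63 - 0.99x → x* = 14.3137.
Consumer price on the demand curve at x*: 124.63 − 0.99×14.3137 = 110.4594.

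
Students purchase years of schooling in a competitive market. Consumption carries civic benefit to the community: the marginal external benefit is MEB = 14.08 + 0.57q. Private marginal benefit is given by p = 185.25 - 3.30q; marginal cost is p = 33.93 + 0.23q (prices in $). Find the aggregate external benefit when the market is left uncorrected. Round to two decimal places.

Market equilibrium (private): 33.93 + 0.23q = 185.25 - 3.30q → q_m = 42.8669.
Total external benefit = ∫₀^{q_m} (14.08 + 0.57q) dq = 14.08×42.8669 + ½×0.57×42.8669² = 1127.2737.

$1127.27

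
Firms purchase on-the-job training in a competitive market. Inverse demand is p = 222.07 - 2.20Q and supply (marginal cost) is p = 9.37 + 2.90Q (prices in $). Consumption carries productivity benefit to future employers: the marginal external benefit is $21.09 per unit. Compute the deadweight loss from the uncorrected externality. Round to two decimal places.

DWL = $43.61

Market equilibrium (private): 9.37 + 2.90Q = 222.07 - 2.20Q → Q_m = 41.7059.
Social marginal benefit = demand + MEB = 243.16 - 2.20Q.
Set SMB = MC: 243.16 - 2.20Q = 9.37 + 2.90Q → Q* = 45.8412.
Height of the DWL triangle at Q_m is SMB(Q_m) − MC(Q_m) = MEB(Q_m) = 21.0900.
DWL = ½ × 4.1353 × 21.0900 = 43.6067.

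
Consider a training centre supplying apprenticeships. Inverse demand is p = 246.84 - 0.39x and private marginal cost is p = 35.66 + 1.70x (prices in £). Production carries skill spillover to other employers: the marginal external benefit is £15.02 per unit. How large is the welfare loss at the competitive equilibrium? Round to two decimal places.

DWL = £53.97

Market equilibrium (private): 35.66 + 1.70x = 246.84 - 0.39x → x_m = 101.0431.
Social marginal cost = private MC − MEB = 20.64 + 1.70x.
Set SMC = demand: 20.64 + 1.70x = 246.84 - 0.39x → x* = 108.2297.
The loss is the area between SMC and demand from x* to x_m; with linear curves that's a triangle of height MEB(x_m).
DWL = ½ × 7.1866 × 15.0200 = 53.9714.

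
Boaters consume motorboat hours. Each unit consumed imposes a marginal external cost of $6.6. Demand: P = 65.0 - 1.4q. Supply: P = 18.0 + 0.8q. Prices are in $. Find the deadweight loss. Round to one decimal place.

Market equilibrium (private): 18.0 + 0.8q = 65.0 - 1.4q → q_m = 21.3636.
Social marginal benefit = demand − MEC = 58.4 - 1.4q.
Set SMB = MC: 58.4 - 1.4q = 18.0 + 0.8q → q* = 18.3636.
The loss is the area between SMB and MC from q* to q_m; with linear curves that's a triangle of height MEC(q_m).
DWL = ½ × 3.0000 × 6.6000 = 9.9000.

DWL = $9.9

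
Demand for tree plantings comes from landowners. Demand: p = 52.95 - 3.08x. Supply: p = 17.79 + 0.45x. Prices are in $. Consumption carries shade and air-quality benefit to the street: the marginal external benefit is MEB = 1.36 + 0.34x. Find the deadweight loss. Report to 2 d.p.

DWL = $3.53

Market equilibrium (private): 17.79 + 0.45x = 52.95 - 3.08x → x_m = 9.9603.
Social marginal benefit = demand + MEB = 54.31 - 2.74x.
Set SMB = MC: 54.31 - 2.74x = 17.79 + 0.45x → x* = 11.4483.
Between x* and x_m the wedge SMB − MC runs linearly from 0 to MEB(x_m), so the loss is a triangle.
DWL = ½ × 1.4880 × 4.7465 = 3.5314.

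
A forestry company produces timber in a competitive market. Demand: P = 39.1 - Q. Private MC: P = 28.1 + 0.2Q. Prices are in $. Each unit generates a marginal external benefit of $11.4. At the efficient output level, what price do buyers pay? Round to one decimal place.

P = $20.4

Social marginal cost = private MC − MEB = 16.7 + 0.2Q.
Set SMC = demand: 16.7 + 0.2Q = 39.1 - Q → Q* = 18.6667.
Consumer price on the demand curve at Q*: 39.1 − 1.0×18.6667 = 20.4333.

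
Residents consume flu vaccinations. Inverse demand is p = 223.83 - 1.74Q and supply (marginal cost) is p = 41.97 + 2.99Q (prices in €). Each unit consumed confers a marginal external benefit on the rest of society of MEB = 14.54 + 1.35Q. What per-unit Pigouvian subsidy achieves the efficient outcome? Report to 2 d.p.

Social marginal benefit = demand + MEB = 238.37 - 0.39Q.
Set SMB = MC: 238.37 - 0.39Q = 41.97 + 2.99Q → Q* = 58.1065.
The Pigouvian subsidy equals MEB at Q*: 14.54 + 1.35×58.1065 = 92.9838.

subsidy = €92.98 per unit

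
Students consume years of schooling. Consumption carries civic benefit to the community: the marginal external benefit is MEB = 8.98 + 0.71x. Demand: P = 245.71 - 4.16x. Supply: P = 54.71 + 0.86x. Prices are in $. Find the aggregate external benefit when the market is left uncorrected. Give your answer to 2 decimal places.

Market equilibrium (private): 54.71 + 0.86x = 245.71 - 4.16x → x_m = 38.0478.
Total external benefit = ∫₀^{x_m} (8.98 + 0.71x) dx = 8.98×38.0478 + ½×0.71×38.0478² = 855.5797.

$855.58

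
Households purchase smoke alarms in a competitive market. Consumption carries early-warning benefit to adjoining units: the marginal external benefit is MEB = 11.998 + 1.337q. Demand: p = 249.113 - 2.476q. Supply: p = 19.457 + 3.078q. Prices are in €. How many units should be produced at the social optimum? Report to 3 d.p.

q* = 57.305

Social marginal benefit = demand + MEB = 261.111 - 1.139q.
Set SMB = MC: 261.111 - 1.139q = 19.457 + 3.078q → q* = 57.3047.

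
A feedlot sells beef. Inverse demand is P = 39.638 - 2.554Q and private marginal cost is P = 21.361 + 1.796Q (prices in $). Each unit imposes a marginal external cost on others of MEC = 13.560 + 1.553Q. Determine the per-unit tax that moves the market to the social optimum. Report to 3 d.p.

tax = $14.801 per unit

Social marginal cost = private MC + MEC = 34.921 + 3.349Q.
Set SMC = demand: 34.921 + 3.349Q = 39.638 - 2.554Q → Q* = 0.7991.
The Pigouvian tax equals MEC at Q*: 13.560 + 1.553×0.7991 = 14.8010.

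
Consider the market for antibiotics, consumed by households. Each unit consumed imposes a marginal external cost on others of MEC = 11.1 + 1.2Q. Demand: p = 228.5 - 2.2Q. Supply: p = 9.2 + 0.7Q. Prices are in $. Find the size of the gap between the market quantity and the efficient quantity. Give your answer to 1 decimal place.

Market equilibrium (private): 9.2 + 0.7Q = 228.5 - 2.2Q → Q_m = 75.6207.
Social marginal benefit = demand − MEC = 217.4 - 3.4Q.
Set SMB = MC: 217.4 - 3.4Q = 9.2 + 0.7Q → Q* = 50.7805.
Gap = |75.6207 − 50.7805| = 24.8402.

24.8 units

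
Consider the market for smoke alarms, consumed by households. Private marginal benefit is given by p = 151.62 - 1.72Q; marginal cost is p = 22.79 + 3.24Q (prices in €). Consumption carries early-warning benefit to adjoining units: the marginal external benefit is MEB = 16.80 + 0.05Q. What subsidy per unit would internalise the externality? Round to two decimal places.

subsidy = €18.28 per unit

Social marginal benefit = demand + MEB = 168.42 - 1.67Q.
Set SMB = MC: 168.42 - 1.67Q = 22.79 + 3.24Q → Q* = 29.6599.
The Pigouvian subsidy equals MEB at Q*: 16.80 + 0.05×29.6599 = 18.2830.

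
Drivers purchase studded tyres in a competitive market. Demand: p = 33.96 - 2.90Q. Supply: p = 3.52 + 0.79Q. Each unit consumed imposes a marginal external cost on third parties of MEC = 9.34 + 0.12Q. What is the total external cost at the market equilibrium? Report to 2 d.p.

81.13

Market equilibrium (private): 3.52 + 0.79Q = 33.96 - 2.90Q → Q_m = 8.2493.
Total external cost = ∫₀^{Q_m} (9.34 + 0.12Q) dQ = 9.34×8.2493 + ½×0.12×8.2493² = 81.1315.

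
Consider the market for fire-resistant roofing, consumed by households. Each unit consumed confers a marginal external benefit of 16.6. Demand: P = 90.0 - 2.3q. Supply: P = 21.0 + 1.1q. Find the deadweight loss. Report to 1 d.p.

Market equilibrium (private): 21.0 + 1.1q = 90.0 - 2.3q → q_m = 20.2941.
Social marginal benefit = demand + MEB = 106.6 - 2.3q.
Set SMB = MC: 106.6 - 2.3q = 21.0 + 1.1q → q* = 25.1765.
The loss is the area between SMB and MC from q* to q_m; with linear curves that's a triangle of height MEB(q_m).
DWL = ½ × 4.8824 × 16.6000 = 40.5239.

DWL = 40.5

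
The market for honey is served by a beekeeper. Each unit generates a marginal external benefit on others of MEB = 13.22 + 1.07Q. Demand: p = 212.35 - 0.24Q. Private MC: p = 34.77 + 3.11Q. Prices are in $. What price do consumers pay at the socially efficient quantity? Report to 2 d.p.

P = $192.27

Social marginal cost = private MC − MEB = 21.55 + 2.04Q.
Set SMC = demand: 21.55 + 2.04Q = 212.35 - 0.24Q → Q* = 83.6842.
Consumer price on the demand curve at Q*: 212.35 − 0.24×83.6842 = 192.2658.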